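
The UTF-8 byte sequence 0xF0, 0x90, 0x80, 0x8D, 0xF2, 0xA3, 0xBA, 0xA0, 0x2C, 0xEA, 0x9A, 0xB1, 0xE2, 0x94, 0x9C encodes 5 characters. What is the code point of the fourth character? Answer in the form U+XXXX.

Offset 0: leading byte 0xF0 = 11110000 → 4-byte char #1 = F0 90 80 8D.
Offset 4: leading byte 0xF2 = 11110010 → 4-byte char #2 = F2 A3 BA A0.
Offset 8: leading byte 0x2C = 00101100 → 1-byte char #3 = 2C.
Offset 9: leading byte 0xEA = 11101010 → 3-byte char #4 = EA 9A B1.
Leading byte 0xEA = 11101010 matches 1110xxxx → 3-byte sequence.
Byte 1: 0xEA = 11101010, payload 1010 (4 bits).
Byte 2: 0x9A = 10011010 (10xxxxxx ✓), payload 011010.
Byte 3: 0xB1 = 10110001 (10xxxxxx ✓), payload 110001.
Concatenate: 1010011010110001 = 0xA6B1 (16 bits → U+A6B1).

U+A6B1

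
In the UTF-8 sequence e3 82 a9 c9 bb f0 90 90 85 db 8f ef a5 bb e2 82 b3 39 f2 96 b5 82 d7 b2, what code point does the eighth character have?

Offset 0: leading byte 0xE3 = 11100011 → 3-byte char #1 = E3 82 A9.
Offset 3: leading byte 0xC9 = 11001001 → 2-byte char #2 = C9 BB.
Offset 5: leading byte 0xF0 = 11110000 → 4-byte char #3 = F0 90 90 85.
Offset 9: leading byte 0xDB = 11011011 → 2-byte char #4 = DB 8F.
Offset 11: leading byte 0xEF = 11101111 → 3-byte char #5 = EF A5 BB.
Offset 14: leading byte 0xE2 = 11100010 → 3-byte char #6 = E2 82 B3.
Offset 17: leading byte 0x39 = 00111001 → 1-byte char #7 = 39.
Offset 18: leading byte 0xF2 = 11110010 → 4-byte char #8 = F2 96 B5 82.
Leading byte 0xF2 = 11110010 matches 11110xxx → 4-byte sequence.
Byte 1: 0xF2 = 11110010, payload 010 (3 bits).
Byte 2: 0x96 = 10010110 (10xxxxxx ✓), payload 010110.
Byte 3: 0xB5 = 10110101 (10xxxxxx ✓), payload 110101.
Byte 4: 0x82 = 10000010 (10xxxxxx ✓), payload 000010.
Concatenate: 010010110110101000010 = 0x96D42 (21 bits → U+96D42).

U+96D42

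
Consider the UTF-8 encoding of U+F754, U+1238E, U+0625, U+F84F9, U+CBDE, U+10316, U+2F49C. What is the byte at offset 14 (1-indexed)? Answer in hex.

1-indexed offset 14 is 0-indexed offset 13.
U+F754 → 3-byte form EF 9D 94 at offsets 0–2.
U+1238E → 4-byte form F0 92 8E 8E at offsets 3–6.
U+0625 → 2-byte form D8 A5 at offsets 7–8.
U+F84F9 → 4-byte form F3 B8 93 B9 at offsets 9–12.
U+CBDE → 3-byte form EC AF 9E at offsets 13–15.
Offset 13 falls in char 5's range; it's byte 1 of EC AF 9E = 0xEC.

0xEC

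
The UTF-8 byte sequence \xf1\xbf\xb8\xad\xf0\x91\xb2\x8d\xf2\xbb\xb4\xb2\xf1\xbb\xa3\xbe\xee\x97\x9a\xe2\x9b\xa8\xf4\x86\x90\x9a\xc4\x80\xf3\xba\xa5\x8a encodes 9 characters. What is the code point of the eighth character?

Offset 0: leading byte 0xF1 = 11110001 → 4-byte char #1 = F1 BF B8 AD.
Offset 4: leading byte 0xF0 = 11110000 → 4-byte char #2 = F0 91 B2 8D.
Offset 8: leading byte 0xF2 = 11110010 → 4-byte char #3 = F2 BB B4 B2.
Offset 12: leading byte 0xF1 = 11110001 → 4-byte char #4 = F1 BB A3 BE.
Offset 16: leading byte 0xEE = 11101110 → 3-byte char #5 = EE 97 9A.
Offset 19: leading byte 0xE2 = 11100010 → 3-byte char #6 = E2 9B A8.
Offset 22: leading byte 0xF4 = 11110100 → 4-byte char #7 = F4 86 90 9A.
Offset 26: leading byte 0xC4 = 11000100 → 2-byte char #8 = C4 80.
Leading byte 0xC4 = 11000100 matches 110xxxxx → 2-byte sequence.
Byte 1: 0xC4 = 11000100, payload 00100 (5 bits).
Byte 2: 0x80 = 10000000 (10xxxxxx ✓), payload 000000.
Concatenate: 00100000000 = 0x100 (11 bits → U+0100).

U+0100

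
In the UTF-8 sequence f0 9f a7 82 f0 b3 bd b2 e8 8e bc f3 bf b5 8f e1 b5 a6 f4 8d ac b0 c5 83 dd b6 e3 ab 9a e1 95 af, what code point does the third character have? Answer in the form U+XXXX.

U+83BC

Offset 0: leading byte 0xF0 = 11110000 → 4-byte char #1 = F0 9F A7 82.
Offset 4: leading byte 0xF0 = 11110000 → 4-byte char #2 = F0 B3 BD B2.
Offset 8: leading byte 0xE8 = 11101000 → 3-byte char #3 = E8 8E BC.
Leading byte 0xE8 = 11101000 matches 1110xxxx → 3-byte sequence.
Byte 1: 0xE8 = 11101000, payload 1000 (4 bits).
Byte 2: 0x8E = 10001110 (10xxxxxx ✓), payload 001110.
Byte 3: 0xBC = 10111100 (10xxxxxx ✓), payload 111100.
Concatenate: 1000001110111100 = 0x83BC (16 bits → U+83BC).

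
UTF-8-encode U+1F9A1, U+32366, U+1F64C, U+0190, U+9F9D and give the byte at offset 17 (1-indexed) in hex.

0x9D

1-indexed offset 17 is 0-indexed offset 16.
U+1F9A1 → 4-byte form F0 9F A6 A1 at offsets 0–3.
U+32366 → 4-byte form F0 B2 8D A6 at offsets 4–7.
U+1F64C → 4-byte form F0 9F 99 8C at offsets 8–11.
U+0190 → 2-byte form C6 90 at offsets 12–13.
U+9F9D → 3-byte form E9 BE 9D at offsets 14–16.
Offset 16 falls in char 5's range; it's byte 3 of E9 BE 9D = 0x9D.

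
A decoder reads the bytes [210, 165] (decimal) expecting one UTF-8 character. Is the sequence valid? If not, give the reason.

Leading byte 0xD2 = 11010010 → 2-byte form.
Continuation bytes 0xA5=10100101 all match 10xxxxxx.
Decoded value 0x4A5 is ≥ 0x80 (shortest form) and not a surrogate.

valid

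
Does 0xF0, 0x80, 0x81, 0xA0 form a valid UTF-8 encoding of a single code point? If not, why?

invalid (overlong encoding)

Leading byte 0xF0 = 11110000 → 4-byte form.
Continuation bytes all match 10xxxxxx. Payload decodes to 0x60.
But 0x60 < 0x10000, the minimum for a 4-byte sequence — this is an overlong encoding.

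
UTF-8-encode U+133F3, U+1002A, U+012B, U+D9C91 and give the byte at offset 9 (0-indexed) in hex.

0xAB

U+133F3 → 4-byte form F0 93 8F B3 at offsets 0–3.
U+1002A → 4-byte form F0 90 80 AA at offsets 4–7.
U+012B → 2-byte form C4 AB at offsets 8–9.
Offset 9 falls in char 3's range; it's byte 2 of C4 AB = 0xAB.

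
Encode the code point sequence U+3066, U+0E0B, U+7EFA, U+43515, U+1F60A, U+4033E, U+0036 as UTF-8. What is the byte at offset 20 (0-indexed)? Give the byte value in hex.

U+3066 → 3-byte form E3 81 A6 at offsets 0–2.
U+0E0B → 3-byte form E0 B8 8B at offsets 3–5.
U+7EFA → 3-byte form E7 BB BA at offsets 6–8.
U+43515 → 4-byte form F1 83 94 95 at offsets 9–12.
U+1F60A → 4-byte form F0 9F 98 8A at offsets 13–16.
U+4033E → 4-byte form F1 80 8C BE at offsets 17–20.
Offset 20 falls in char 6's range; it's byte 4 of F1 80 8C BE = 0xBE.

0xBE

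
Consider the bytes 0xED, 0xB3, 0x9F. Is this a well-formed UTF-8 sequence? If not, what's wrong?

Structurally a 3-byte sequence; payload = 0xDCDF.
But 0xDCDF is in U+D800–U+DFFF, the surrogate range. Surrogates are not Unicode scalar values and are forbidden in UTF-8.

invalid (encodes a surrogate (U+D800–U+DFFF))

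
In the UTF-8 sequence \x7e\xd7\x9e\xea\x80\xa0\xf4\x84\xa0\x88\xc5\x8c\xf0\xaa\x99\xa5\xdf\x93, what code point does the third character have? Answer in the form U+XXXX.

Offset 0: leading byte 0x7E = 01111110 → 1-byte char #1 = 7E.
Offset 1: leading byte 0xD7 = 11010111 → 2-byte char #2 = D7 9E.
Offset 3: leading byte 0xEA = 11101010 → 3-byte char #3 = EA 80 A0.
Leading byte 0xEA = 11101010 matches 1110xxxx → 3-byte sequence.
Byte 1: 0xEA = 11101010, payload 1010 (4 bits).
Byte 2: 0x80 = 10000000 (10xxxxxx ✓), payload 000000.
Byte 3: 0xA0 = 10100000 (10xxxxxx ✓), payload 100000.
Concatenate: 1010000000100000 = 0xA020 (16 bits → U+A020).

U+A020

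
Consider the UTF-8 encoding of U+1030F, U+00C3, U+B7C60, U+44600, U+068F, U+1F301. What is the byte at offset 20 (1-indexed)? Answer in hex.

1-indexed offset 20 is 0-indexed offset 19.
U+1030F → 4-byte form F0 90 8C 8F at offsets 0–3.
U+00C3 → 2-byte form C3 83 at offsets 4–5.
U+B7C60 → 4-byte form F2 B7 B1 A0 at offsets 6–9.
U+44600 → 4-byte form F1 84 98 80 at offsets 10–13.
U+068F → 2-byte form DA 8F at offsets 14–15.
U+1F301 → 4-byte form F0 9F 8C 81 at offsets 16–19.
Offset 19 falls in char 6's range; it's byte 4 of F0 9F 8C 81 = 0x81.

0x81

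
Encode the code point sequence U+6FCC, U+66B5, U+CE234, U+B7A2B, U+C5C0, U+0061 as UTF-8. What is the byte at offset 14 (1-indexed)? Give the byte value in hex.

1-indexed offset 14 is 0-indexed offset 13.
U+6FCC → 3-byte form E6 BF 8C at offsets 0–2.
U+66B5 → 3-byte form E6 9A B5 at offsets 3–5.
U+CE234 → 4-byte form F3 8E 88 B4 at offsets 6–9.
U+B7A2B → 4-byte form F2 B7 A8 AB at offsets 10–13.
Offset 13 falls in char 4's range; it's byte 4 of F2 B7 A8 AB = 0xAB.

0xAB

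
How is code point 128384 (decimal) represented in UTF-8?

F0 9F 96 80

U+1F580 = 0x1F580 = 128384 decimal. In range U+10000–U+10FFFF → 4-byte form: 11110xxx 10xxxxxx 10xxxxxx 10xxxxxx.
Binary (21 bits): 000011111010110000000.
Split 3+6+6+6: 000 | 011111 | 010110 | 000000.
Byte 1: 11110000 = 0xF0.
Byte 2: 10011111 = 0x9F.
Byte 3: 10010110 = 0x96.
Byte 4: 10000000 = 0x80.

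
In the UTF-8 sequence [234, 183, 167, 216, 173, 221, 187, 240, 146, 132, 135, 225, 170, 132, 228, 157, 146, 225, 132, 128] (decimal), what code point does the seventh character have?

Offset 0: leading byte 0xEA = 11101010 → 3-byte char #1 = EA B7 A7.
Offset 3: leading byte 0xD8 = 11011000 → 2-byte char #2 = D8 AD.
Offset 5: leading byte 0xDD = 11011101 → 2-byte char #3 = DD BB.
Offset 7: leading byte 0xF0 = 11110000 → 4-byte char #4 = F0 92 84 87.
Offset 11: leading byte 0xE1 = 11100001 → 3-byte char #5 = E1 AA 84.
Offset 14: leading byte 0xE4 = 11100100 → 3-byte char #6 = E4 9D 92.
Offset 17: leading byte 0xE1 = 11100001 → 3-byte char #7 = E1 84 80.
Leading byte 0xE1 = 11100001 matches 1110xxxx → 3-byte sequence.
Byte 1: 0xE1 = 11100001, payload 0001 (4 bits).
Byte 2: 0x84 = 10000100 (10xxxxxx ✓), payload 000100.
Byte 3: 0x80 = 10000000 (10xxxxxx ✓), payload 000000.
Concatenate: 0001000100000000 = 0x1100 (16 bits → U+1100).

U+1100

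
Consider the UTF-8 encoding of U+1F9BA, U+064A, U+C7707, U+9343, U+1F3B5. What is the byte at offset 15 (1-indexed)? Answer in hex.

1-indexed offset 15 is 0-indexed offset 14.
U+1F9BA → 4-byte form F0 9F A6 BA at offsets 0–3.
U+064A → 2-byte form D9 8A at offsets 4–5.
U+C7707 → 4-byte form F3 87 9C 87 at offsets 6–9.
U+9343 → 3-byte form E9 8D 83 at offsets 10–12.
U+1F3B5 → 4-byte form F0 9F 8E B5 at offsets 13–16.
Offset 14 falls in char 5's range; it's byte 2 of F0 9F 8E B5 = 0x9F.

0x9F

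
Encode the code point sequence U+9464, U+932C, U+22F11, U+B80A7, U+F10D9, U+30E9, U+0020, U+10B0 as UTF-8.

U+9464: 3-byte form → E9 91 A4.
U+932C: 3-byte form → E9 8C AC.
U+22F11: 4-byte form → F0 A2 BC 91.
U+B80A7: 4-byte form → F2 B8 82 A7.
U+F10D9: 4-byte form → F3 B1 83 99.
U+30E9: 3-byte form → E3 83 A9.
U+0020: 1-byte form → 20.
U+10B0: 3-byte form → E1 82 B0.
Concatenated (25 bytes): E9 91 A4 E9 8C AC F0 A2 BC 91 F2 B8 82 A7 F3 B1 83 99 E3 83 A9 20 E1 82 B0.

E9 91 A4 E9 8C AC F0 A2 BC 91 F2 B8 82 A7 F3 B1 83 99 E3 83 A9 20 E1 82 B0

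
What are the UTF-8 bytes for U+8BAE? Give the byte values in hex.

U+8BAE = 0x8BAE = 35758 decimal. In range U+0800–U+FFFF → 3-byte form: 1110xxxx 10xxxxxx 10xxxxxx.
Binary (16 bits): 1000101110101110.
Split 4+6+6: 1000 | 101110 | 101110.
Byte 1: 11101000 = 0xE8.
Byte 2: 10101110 = 0xAE.
Byte 3: 10101110 = 0xAE.

E8 AE AE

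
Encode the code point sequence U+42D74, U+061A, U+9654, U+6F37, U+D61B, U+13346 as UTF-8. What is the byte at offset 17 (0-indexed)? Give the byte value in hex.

0x8D

U+42D74 → 4-byte form F1 82 B5 B4 at offsets 0–3.
U+061A → 2-byte form D8 9A at offsets 4–5.
U+9654 → 3-byte form E9 99 94 at offsets 6–8.
U+6F37 → 3-byte form E6 BC B7 at offsets 9–11.
U+D61B → 3-byte form ED 98 9B at offsets 12–14.
U+13346 → 4-byte form F0 93 8D 86 at offsets 15–18.
Offset 17 falls in char 6's range; it's byte 3 of F0 93 8D 86 = 0x8D.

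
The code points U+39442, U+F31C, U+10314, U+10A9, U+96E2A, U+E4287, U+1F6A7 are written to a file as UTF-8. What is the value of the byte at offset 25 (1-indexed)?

1-indexed offset 25 is 0-indexed offset 24.
U+39442 → 4-byte form F0 B9 91 82 at offsets 0–3.
U+F31C → 3-byte form EF 8C 9C at offsets 4–6.
U+10314 → 4-byte form F0 90 8C 94 at offsets 7–10.
U+10A9 → 3-byte form E1 82 A9 at offsets 11–13.
U+96E2A → 4-byte form F2 96 B8 AA at offsets 14–17.
U+E4287 → 4-byte form F3 A4 8A 87 at offsets 18–21.
U+1F6A7 → 4-byte form F0 9F 9A A7 at offsets 22–25.
Offset 24 falls in char 7's range; it's byte 3 of F0 9F 9A A7 = 0x9A.

0x9A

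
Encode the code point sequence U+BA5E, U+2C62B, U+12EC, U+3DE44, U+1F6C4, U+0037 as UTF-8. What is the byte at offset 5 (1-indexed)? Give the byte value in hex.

0xAC

1-indexed offset 5 is 0-indexed offset 4.
U+BA5E → 3-byte form EB A9 9E at offsets 0–2.
U+2C62B → 4-byte form F0 AC 98 AB at offsets 3–6.
Offset 4 falls in char 2's range; it's byte 2 of F0 AC 98 AB = 0xAC.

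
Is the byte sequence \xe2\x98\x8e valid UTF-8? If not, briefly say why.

Leading byte 0xE2 = 11100010 → 3-byte form.
Continuation bytes 0x98=10011000, 0x8E=10001110 all match 10xxxxxx.
Decoded value 0x260E is ≥ 0x800 (shortest form) and not a surrogate.

valid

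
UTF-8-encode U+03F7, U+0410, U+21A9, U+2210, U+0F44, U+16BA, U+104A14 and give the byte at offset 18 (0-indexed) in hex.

U+03F7 → 2-byte form CF B7 at offsets 0–1.
U+0410 → 2-byte form D0 90 at offsets 2–3.
U+21A9 → 3-byte form E2 86 A9 at offsets 4–6.
U+2210 → 3-byte form E2 88 90 at offsets 7–9.
U+0F44 → 3-byte form E0 BD 84 at offsets 10–12.
U+16BA → 3-byte form E1 9A BA at offsets 13–15.
U+104A14 → 4-byte form F4 84 A8 94 at offsets 16–19.
Offset 18 falls in char 7's range; it's byte 3 of F4 84 A8 94 = 0xA8.

0xA8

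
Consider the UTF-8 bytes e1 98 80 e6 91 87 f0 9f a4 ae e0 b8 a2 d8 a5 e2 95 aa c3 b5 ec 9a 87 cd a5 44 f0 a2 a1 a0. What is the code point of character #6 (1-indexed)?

Offset 0: leading byte 0xE1 = 11100001 → 3-byte char #1 = E1 98 80.
Offset 3: leading byte 0xE6 = 11100110 → 3-byte char #2 = E6 91 87.
Offset 6: leading byte 0xF0 = 11110000 → 4-byte char #3 = F0 9F A4 AE.
Offset 10: leading byte 0xE0 = 11100000 → 3-byte char #4 = E0 B8 A2.
Offset 13: leading byte 0xD8 = 11011000 → 2-byte char #5 = D8 A5.
Offset 15: leading byte 0xE2 = 11100010 → 3-byte char #6 = E2 95 AA.
Leading byte 0xE2 = 11100010 matches 1110xxxx → 3-byte sequence.
Byte 1: 0xE2 = 11100010, payload 0010 (4 bits).
Byte 2: 0x95 = 10010101 (10xxxxxx ✓), payload 010101.
Byte 3: 0xAA = 10101010 (10xxxxxx ✓), payload 101010.
Concatenate: 0010010101101010 = 0x256A (16 bits → U+256A).

U+256A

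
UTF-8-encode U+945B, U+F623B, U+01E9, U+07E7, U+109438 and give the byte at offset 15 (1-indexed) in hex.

0xB8

1-indexed offset 15 is 0-indexed offset 14.
U+945B → 3-byte form E9 91 9B at offsets 0–2.
U+F623B → 4-byte form F3 B6 88 BB at offsets 3–6.
U+01E9 → 2-byte form C7 A9 at offsets 7–8.
U+07E7 → 2-byte form DF A7 at offsets 9–10.
U+109438 → 4-byte form F4 89 90 B8 at offsets 11–14.
Offset 14 falls in char 5's range; it's byte 4 of F4 89 90 B8 = 0xB8.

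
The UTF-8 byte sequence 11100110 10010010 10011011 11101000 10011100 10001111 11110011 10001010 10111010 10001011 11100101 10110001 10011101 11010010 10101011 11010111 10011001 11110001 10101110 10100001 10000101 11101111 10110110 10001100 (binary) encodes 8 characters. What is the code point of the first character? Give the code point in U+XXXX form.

U+649B

Offset 0: leading byte 0xE6 = 11100110 → 3-byte char #1 = E6 92 9B.
Leading byte 0xE6 = 11100110 matches 1110xxxx → 3-byte sequence.
Byte 1: 0xE6 = 11100110, payload 0110 (4 bits).
Byte 2: 0x92 = 10010010 (10xxxxxx ✓), payload 010010.
Byte 3: 0x9B = 10011011 (10xxxxxx ✓), payload 011011.
Concatenate: 0110010010011011 = 0x649B (16 bits → U+649B).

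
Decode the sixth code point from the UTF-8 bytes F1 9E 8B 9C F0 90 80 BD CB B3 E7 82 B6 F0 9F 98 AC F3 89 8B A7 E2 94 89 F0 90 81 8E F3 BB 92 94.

U+C92E7

Offset 0: leading byte 0xF1 = 11110001 → 4-byte char #1 = F1 9E 8B 9C.
Offset 4: leading byte 0xF0 = 11110000 → 4-byte char #2 = F0 90 80 BD.
Offset 8: leading byte 0xCB = 11001011 → 2-byte char #3 = CB B3.
Offset 10: leading byte 0xE7 = 11100111 → 3-byte char #4 = E7 82 B6.
Offset 13: leading byte 0xF0 = 11110000 → 4-byte char #5 = F0 9F 98 AC.
Offset 17: leading byte 0xF3 = 11110011 → 4-byte char #6 = F3 89 8B A7.
Leading byte 0xF3 = 11110011 matches 11110xxx → 4-byte sequence.
Byte 1: 0xF3 = 11110011, payload 011 (3 bits).
Byte 2: 0x89 = 10001001 (10xxxxxx ✓), payload 001001.
Byte 3: 0x8B = 10001011 (10xxxxxx ✓), payload 001011.
Byte 4: 0xA7 = 10100111 (10xxxxxx ✓), payload 100111.
Concatenate: 011001001001011100111 = 0xC92E7 (21 bits → U+C92E7).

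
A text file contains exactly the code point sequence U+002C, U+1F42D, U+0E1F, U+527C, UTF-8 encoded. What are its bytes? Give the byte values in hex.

U+002C: 1-byte form → 2C.
U+1F42D: 4-byte form → F0 9F 90 AD.
U+0E1F: 3-byte form → E0 B8 9F.
U+527C: 3-byte form → E5 89 BC.
Concatenated (11 bytes): 2C F0 9F 90 AD E0 B8 9F E5 89 BC.

2C F0 9F 90 AD E0 B8 9F E5 89 BC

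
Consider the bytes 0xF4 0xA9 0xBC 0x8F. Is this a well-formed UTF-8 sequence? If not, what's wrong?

invalid (encodes a value above U+10FFFF)

Leading byte 0xF4 = 11110100 → 4-byte form.
Payload = 0x129F0F, which exceeds U+10FFFF, the maximum Unicode code point. (Leading bytes F5–FF, or F4 followed by ≥ 0x90, are invalid.)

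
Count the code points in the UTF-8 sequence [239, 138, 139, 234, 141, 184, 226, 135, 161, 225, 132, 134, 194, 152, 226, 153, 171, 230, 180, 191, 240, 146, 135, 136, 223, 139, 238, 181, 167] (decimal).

10

Byte at offset 0: 0xEF = 11101111 → 3-byte char (#1). Advance 3.
Byte at offset 3: 0xEA = 11101010 → 3-byte char (#2). Advance 3.
Byte at offset 6: 0xE2 = 11100010 → 3-byte char (#3). Advance 3.
Byte at offset 9: 0xE1 = 11100001 → 3-byte char (#4). Advance 3.
Byte at offset 12: 0xC2 = 11000010 → 2-byte char (#5). Advance 2.
Byte at offset 14: 0xE2 = 11100010 → 3-byte char (#6). Advance 3.
Byte at offset 17: 0xE6 = 11100110 → 3-byte char (#7). Advance 3.
Byte at offset 20: 0xF0 = 11110000 → 4-byte char (#8). Advance 4.
Byte at offset 24: 0xDF = 11011111 → 2-byte char (#9). Advance 2.
Byte at offset 26: 0xEE = 11101110 → 3-byte char (#10). Advance 3.
Reached end at offset 29 after 10 code points.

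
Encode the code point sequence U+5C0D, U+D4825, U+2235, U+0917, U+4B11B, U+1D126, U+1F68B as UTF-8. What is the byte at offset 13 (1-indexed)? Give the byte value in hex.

0x97

1-indexed offset 13 is 0-indexed offset 12.
U+5C0D → 3-byte form E5 B0 8D at offsets 0–2.
U+D4825 → 4-byte form F3 94 A0 A5 at offsets 3–6.
U+2235 → 3-byte form E2 88 B5 at offsets 7–9.
U+0917 → 3-byte form E0 A4 97 at offsets 10–12.
Offset 12 falls in char 4's range; it's byte 3 of E0 A4 97 = 0x97.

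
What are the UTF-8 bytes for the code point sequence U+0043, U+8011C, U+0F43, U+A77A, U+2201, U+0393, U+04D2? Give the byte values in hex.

43 F2 80 84 9C E0 BD 83 EA 9D BA E2 88 81 CE 93 D3 92

U+0043: 1-byte form → 43.
U+8011C: 4-byte form → F2 80 84 9C.
U+0F43: 3-byte form → E0 BD 83.
U+A77A: 3-byte form → EA 9D BA.
U+2201: 3-byte form → E2 88 81.
U+0393: 2-byte form → CE 93.
U+04D2: 2-byte form → D3 92.
Concatenated (18 bytes): 43 F2 80 84 9C E0 BD 83 EA 9D BA E2 88 81 CE 93 D3 92.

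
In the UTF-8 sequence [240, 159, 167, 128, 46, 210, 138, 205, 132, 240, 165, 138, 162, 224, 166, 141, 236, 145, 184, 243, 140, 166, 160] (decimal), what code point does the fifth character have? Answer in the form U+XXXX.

Offset 0: leading byte 0xF0 = 11110000 → 4-byte char #1 = F0 9F A7 80.
Offset 4: leading byte 0x2E = 00101110 → 1-byte char #2 = 2E.
Offset 5: leading byte 0xD2 = 11010010 → 2-byte char #3 = D2 8A.
Offset 7: leading byte 0xCD = 11001101 → 2-byte char #4 = CD 84.
Offset 9: leading byte 0xF0 = 11110000 → 4-byte char #5 = F0 A5 8A A2.
Leading byte 0xF0 = 11110000 matches 11110xxx → 4-byte sequence.
Byte 1: 0xF0 = 11110000, payload 000 (3 bits).
Byte 2: 0xA5 = 10100101 (10xxxxxx ✓), payload 100101.
Byte 3: 0x8A = 10001010 (10xxxxxx ✓), payload 001010.
Byte 4: 0xA2 = 10100010 (10xxxxxx ✓), payload 100010.
Concatenate: 000100101001010100010 = 0x252A2 (21 bits → U+252A2).

U+252A2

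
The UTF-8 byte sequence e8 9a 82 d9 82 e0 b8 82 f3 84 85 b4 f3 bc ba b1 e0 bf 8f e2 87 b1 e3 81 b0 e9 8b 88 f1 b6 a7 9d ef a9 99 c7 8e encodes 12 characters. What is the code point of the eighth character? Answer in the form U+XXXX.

U+3070

Offset 0: leading byte 0xE8 = 11101000 → 3-byte char #1 = E8 9A 82.
Offset 3: leading byte 0xD9 = 11011001 → 2-byte char #2 = D9 82.
Offset 5: leading byte 0xE0 = 11100000 → 3-byte char #3 = E0 B8 82.
Offset 8: leading byte 0xF3 = 11110011 → 4-byte char #4 = F3 84 85 B4.
Offset 12: leading byte 0xF3 = 11110011 → 4-byte char #5 = F3 BC BA B1.
Offset 16: leading byte 0xE0 = 11100000 → 3-byte char #6 = E0 BF 8F.
Offset 19: leading byte 0xE2 = 11100010 → 3-byte char #7 = E2 87 B1.
Offset 22: leading byte 0xE3 = 11100011 → 3-byte char #8 = E3 81 B0.
Leading byte 0xE3 = 11100011 matches 1110xxxx → 3-byte sequence.
Byte 1: 0xE3 = 11100011, payload 0011 (4 bits).
Byte 2: 0x81 = 10000001 (10xxxxxx ✓), payload 000001.
Byte 3: 0xB0 = 10110000 (10xxxxxx ✓), payload 110000.
Concatenate: 0011000001110000 = 0x3070 (16 bits → U+3070).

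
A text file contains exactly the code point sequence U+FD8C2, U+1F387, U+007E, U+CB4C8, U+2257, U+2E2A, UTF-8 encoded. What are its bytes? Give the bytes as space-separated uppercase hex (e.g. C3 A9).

F3 BD A3 82 F0 9F 8E 87 7E F3 8B 93 88 E2 89 97 E2 B8 AA

U+FD8C2: 4-byte form → F3 BD A3 82.
U+1F387: 4-byte form → F0 9F 8E 87.
U+007E: 1-byte form → 7E.
U+CB4C8: 4-byte form → F3 8B 93 88.
U+2257: 3-byte form → E2 89 97.
U+2E2A: 3-byte form → E2 B8 AA.
Concatenated (19 bytes): F3 BD A3 82 F0 9F 8E 87 7E F3 8B 93 88 E2 89 97 E2 B8 AA.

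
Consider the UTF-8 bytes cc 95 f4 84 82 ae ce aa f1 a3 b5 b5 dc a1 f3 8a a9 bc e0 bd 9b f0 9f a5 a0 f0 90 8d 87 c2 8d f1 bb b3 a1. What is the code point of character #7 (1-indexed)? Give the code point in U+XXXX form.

Offset 0: leading byte 0xCC = 11001100 → 2-byte char #1 = CC 95.
Offset 2: leading byte 0xF4 = 11110100 → 4-byte char #2 = F4 84 82 AE.
Offset 6: leading byte 0xCE = 11001110 → 2-byte char #3 = CE AA.
Offset 8: leading byte 0xF1 = 11110001 → 4-byte char #4 = F1 A3 B5 B5.
Offset 12: leading byte 0xDC = 11011100 → 2-byte char #5 = DC A1.
Offset 14: leading byte 0xF3 = 11110011 → 4-byte char #6 = F3 8A A9 BC.
Offset 18: leading byte 0xE0 = 11100000 → 3-byte char #7 = E0 BD 9B.
Leading byte 0xE0 = 11100000 matches 1110xxxx → 3-byte sequence.
Byte 1: 0xE0 = 11100000, payload 0000 (4 bits).
Byte 2: 0xBD = 10111101 (10xxxxxx ✓), payload 111101.
Byte 3: 0x9B = 10011011 (10xxxxxx ✓), payload 011011.
Concatenate: 0000111101011011 = 0xF5B (16 bits → U+0F5B).

U+0F5B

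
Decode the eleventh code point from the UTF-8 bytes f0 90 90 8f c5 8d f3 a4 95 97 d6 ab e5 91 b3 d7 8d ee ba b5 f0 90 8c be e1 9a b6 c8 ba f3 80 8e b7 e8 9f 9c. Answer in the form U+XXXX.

Offset 0: leading byte 0xF0 = 11110000 → 4-byte char #1 = F0 90 90 8F.
Offset 4: leading byte 0xC5 = 11000101 → 2-byte char #2 = C5 8D.
Offset 6: leading byte 0xF3 = 11110011 → 4-byte char #3 = F3 A4 95 97.
Offset 10: leading byte 0xD6 = 11010110 → 2-byte char #4 = D6 AB.
Offset 12: leading byte 0xE5 = 11100101 → 3-byte char #5 = E5 91 B3.
Offset 15: leading byte 0xD7 = 11010111 → 2-byte char #6 = D7 8D.
Offset 17: leading byte 0xEE = 11101110 → 3-byte char #7 = EE BA B5.
Offset 20: leading byte 0xF0 = 11110000 → 4-byte char #8 = F0 90 8C BE.
Offset 24: leading byte 0xE1 = 11100001 → 3-byte char #9 = E1 9A B6.
Offset 27: leading byte 0xC8 = 11001000 → 2-byte char #10 = C8 BA.
Offset 29: leading byte 0xF3 = 11110011 → 4-byte char #11 = F3 80 8E B7.
Leading byte 0xF3 = 11110011 matches 11110xxx → 4-byte sequence.
Byte 1: 0xF3 = 11110011, payload 011 (3 bits).
Byte 2: 0x80 = 10000000 (10xxxxxx ✓), payload 000000.
Byte 3: 0x8E = 10001110 (10xxxxxx ✓), payload 001110.
Byte 4: 0xB7 = 10110111 (10xxxxxx ✓), payload 110111.
Concatenate: 011000000001110110111 = 0xC03B7 (21 bits → U+C03B7).

U+C03B7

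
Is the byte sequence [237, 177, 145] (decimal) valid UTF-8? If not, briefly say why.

invalid (encodes a surrogate (U+D800–U+DFFF))

Structurally a 3-byte sequence; payload = 0xDC51.
But 0xDC51 is in U+D800–U+DFFF, the surrogate range. Surrogates are not Unicode scalar values and are forbidden in UTF-8.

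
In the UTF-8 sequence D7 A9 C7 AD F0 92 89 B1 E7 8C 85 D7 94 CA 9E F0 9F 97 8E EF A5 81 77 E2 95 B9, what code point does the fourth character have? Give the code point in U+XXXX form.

U+7305

Offset 0: leading byte 0xD7 = 11010111 → 2-byte char #1 = D7 A9.
Offset 2: leading byte 0xC7 = 11000111 → 2-byte char #2 = C7 AD.
Offset 4: leading byte 0xF0 = 11110000 → 4-byte char #3 = F0 92 89 B1.
Offset 8: leading byte 0xE7 = 11100111 → 3-byte char #4 = E7 8C 85.
Leading byte 0xE7 = 11100111 matches 1110xxxx → 3-byte sequence.
Byte 1: 0xE7 = 11100111, payload 0111 (4 bits).
Byte 2: 0x8C = 10001100 (10xxxxxx ✓), payload 001100.
Byte 3: 0x85 = 10000101 (10xxxxxx ✓), payload 000101.
Concatenate: 0111001100000101 = 0x7305 (16 bits → U+7305).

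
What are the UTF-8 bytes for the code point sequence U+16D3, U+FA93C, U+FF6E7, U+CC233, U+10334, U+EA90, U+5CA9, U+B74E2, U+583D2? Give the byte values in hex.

U+16D3: 3-byte form → E1 9B 93.
U+FA93C: 4-byte form → F3 BA A4 BC.
U+FF6E7: 4-byte form → F3 BF 9B A7.
U+CC233: 4-byte form → F3 8C 88 B3.
U+10334: 4-byte form → F0 90 8C B4.
U+EA90: 3-byte form → EE AA 90.
U+5CA9: 3-byte form → E5 B2 A9.
U+B74E2: 4-byte form → F2 B7 93 A2.
U+583D2: 4-byte form → F1 98 8F 92.
Concatenated (33 bytes): E1 9B 93 F3 BA A4 BC F3 BF 9B A7 F3 8C 88 B3 F0 90 8C B4 EE AA 90 E5 B2 A9 F2 B7 93 A2 F1 98 8F 92.

E1 9B 93 F3 BA A4 BC F3 BF 9B A7 F3 8C 88 B3 F0 90 8C B4 EE AA 90 E5 B2 A9 F2 B7 93 A2 F1 98 8F 92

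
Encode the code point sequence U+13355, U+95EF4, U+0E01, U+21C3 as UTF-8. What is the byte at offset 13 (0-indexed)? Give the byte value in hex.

U+13355 → 4-byte form F0 93 8D 95 at offsets 0–3.
U+95EF4 → 4-byte form F2 95 BB B4 at offsets 4–7.
U+0E01 → 3-byte form E0 B8 81 at offsets 8–10.
U+21C3 → 3-byte form E2 87 83 at offsets 11–13.
Offset 13 falls in char 4's range; it's byte 3 of E2 87 83 = 0x83.

0x83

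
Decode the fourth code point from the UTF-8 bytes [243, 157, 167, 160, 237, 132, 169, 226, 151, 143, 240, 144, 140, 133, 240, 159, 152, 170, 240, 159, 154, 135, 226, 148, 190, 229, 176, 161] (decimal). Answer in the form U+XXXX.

Offset 0: leading byte 0xF3 = 11110011 → 4-byte char #1 = F3 9D A7 A0.
Offset 4: leading byte 0xED = 11101101 → 3-byte char #2 = ED 84 A9.
Offset 7: leading byte 0xE2 = 11100010 → 3-byte char #3 = E2 97 8F.
Offset 10: leading byte 0xF0 = 11110000 → 4-byte char #4 = F0 90 8C 85.
Leading byte 0xF0 = 11110000 matches 11110xxx → 4-byte sequence.
Byte 1: 0xF0 = 11110000, payload 000 (3 bits).
Byte 2: 0x90 = 10010000 (10xxxxxx ✓), payload 010000.
Byte 3: 0x8C = 10001100 (10xxxxxx ✓), payload 001100.
Byte 4: 0x85 = 10000101 (10xxxxxx ✓), payload 000101.
Concatenate: 000010000001100000101 = 0x10305 (21 bits → U+10305).

U+10305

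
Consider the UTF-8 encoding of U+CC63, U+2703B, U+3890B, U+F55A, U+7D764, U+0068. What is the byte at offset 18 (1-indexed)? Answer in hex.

0xA4

1-indexed offset 18 is 0-indexed offset 17.
U+CC63 → 3-byte form EC B1 A3 at offsets 0–2.
U+2703B → 4-byte form F0 A7 80 BB at offsets 3–6.
U+3890B → 4-byte form F0 B8 A4 8B at offsets 7–10.
U+F55A → 3-byte form EF 95 9A at offsets 11–13.
U+7D764 → 4-byte form F1 BD 9D A4 at offsets 14–17.
Offset 17 falls in char 5's range; it's byte 4 of F1 BD 9D A4 = 0xA4.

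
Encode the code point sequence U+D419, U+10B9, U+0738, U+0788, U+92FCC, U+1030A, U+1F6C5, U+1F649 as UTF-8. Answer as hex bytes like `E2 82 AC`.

U+D419: 3-byte form → ED 90 99.
U+10B9: 3-byte form → E1 82 B9.
U+0738: 2-byte form → DC B8.
U+0788: 2-byte form → DE 88.
U+92FCC: 4-byte form → F2 92 BF 8C.
U+1030A: 4-byte form → F0 90 8C 8A.
U+1F6C5: 4-byte form → F0 9F 9B 85.
U+1F649: 4-byte form → F0 9F 99 89.
Concatenated (26 bytes): ED 90 99 E1 82 B9 DC B8 DE 88 F2 92 BF 8C F0 90 8C 8A F0 9F 9B 85 F0 9F 99 89.

ED 90 99 E1 82 B9 DC B8 DE 88 F2 92 BF 8C F0 90 8C 8A F0 9F 9B 85 F0 9F 99 89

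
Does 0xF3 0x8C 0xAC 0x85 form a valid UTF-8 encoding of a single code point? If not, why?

valid

Leading byte 0xF3 = 11110011 → 4-byte form.
Continuation bytes 0x8C=10001100, 0xAC=10101100, 0x85=10000101 all match 10xxxxxx.
Decoded value 0xCCB05 is ≥ 0x10000 (shortest form) and not a surrogate.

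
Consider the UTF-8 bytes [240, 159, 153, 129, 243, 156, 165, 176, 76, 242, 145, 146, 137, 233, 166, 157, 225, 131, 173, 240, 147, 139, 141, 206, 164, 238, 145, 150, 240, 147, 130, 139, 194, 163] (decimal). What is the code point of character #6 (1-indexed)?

U+10ED

Offset 0: leading byte 0xF0 = 11110000 → 4-byte char #1 = F0 9F 99 81.
Offset 4: leading byte 0xF3 = 11110011 → 4-byte char #2 = F3 9C A5 B0.
Offset 8: leading byte 0x4C = 01001100 → 1-byte char #3 = 4C.
Offset 9: leading byte 0xF2 = 11110010 → 4-byte char #4 = F2 91 92 89.
Offset 13: leading byte 0xE9 = 11101001 → 3-byte char #5 = E9 A6 9D.
Offset 16: leading byte 0xE1 = 11100001 → 3-byte char #6 = E1 83 AD.
Leading byte 0xE1 = 11100001 matches 1110xxxx → 3-byte sequence.
Byte 1: 0xE1 = 11100001, payload 0001 (4 bits).
Byte 2: 0x83 = 10000011 (10xxxxxx ✓), payload 000011.
Byte 3: 0xAD = 10101101 (10xxxxxx ✓), payload 101101.
Concatenate: 0001000011101101 = 0x10ED (16 bits → U+10ED).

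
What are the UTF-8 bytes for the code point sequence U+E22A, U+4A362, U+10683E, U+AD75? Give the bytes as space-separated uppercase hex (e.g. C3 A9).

U+E22A: 3-byte form → EE 88 AA.
U+4A362: 4-byte form → F1 8A 8D A2.
U+10683E: 4-byte form → F4 86 A0 BE.
U+AD75: 3-byte form → EA B5 B5.
Concatenated (14 bytes): EE 88 AA F1 8A 8D A2 F4 86 A0 BE EA B5 B5.

EE 88 AA F1 8A 8D A2 F4 86 A0 BE EA B5 B5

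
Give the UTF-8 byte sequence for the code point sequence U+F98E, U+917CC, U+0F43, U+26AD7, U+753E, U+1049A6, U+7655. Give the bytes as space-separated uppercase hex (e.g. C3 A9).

U+F98E: 3-byte form → EF A6 8E.
U+917CC: 4-byte form → F2 91 9F 8C.
U+0F43: 3-byte form → E0 BD 83.
U+26AD7: 4-byte form → F0 A6 AB 97.
U+753E: 3-byte form → E7 94 BE.
U+1049A6: 4-byte form → F4 84 A6 A6.
U+7655: 3-byte form → E7 99 95.
Concatenated (24 bytes): EF A6 8E F2 91 9F 8C E0 BD 83 F0 A6 AB 97 E7 94 BE F4 84 A6 A6 E7 99 95.

EF A6 8E F2 91 9F 8C E0 BD 83 F0 A6 AB 97 E7 94 BE F4 84 A6 A6 E7 99 95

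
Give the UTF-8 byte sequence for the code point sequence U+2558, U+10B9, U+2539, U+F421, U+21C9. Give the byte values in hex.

E2 95 98 E1 82 B9 E2 94 B9 EF 90 A1 E2 87 89

U+2558: 3-byte form → E2 95 98.
U+10B9: 3-byte form → E1 82 B9.
U+2539: 3-byte form → E2 94 B9.
U+F421: 3-byte form → EF 90 A1.
U+21C9: 3-byte form → E2 87 89.
Concatenated (15 bytes): E2 95 98 E1 82 B9 E2 94 B9 EF 90 A1 E2 87 89.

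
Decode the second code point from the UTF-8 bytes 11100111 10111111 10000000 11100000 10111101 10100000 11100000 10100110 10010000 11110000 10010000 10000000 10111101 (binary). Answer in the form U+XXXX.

U+0F60

Offset 0: leading byte 0xE7 = 11100111 → 3-byte char #1 = E7 BF 80.
Offset 3: leading byte 0xE0 = 11100000 → 3-byte char #2 = E0 BD A0.
Leading byte 0xE0 = 11100000 matches 1110xxxx → 3-byte sequence.
Byte 1: 0xE0 = 11100000, payload 0000 (4 bits).
Byte 2: 0xBD = 10111101 (10xxxxxx ✓), payload 111101.
Byte 3: 0xA0 = 10100000 (10xxxxxx ✓), payload 100000.
Concatenate: 0000111101100000 = 0xF60 (16 bits → U+0F60).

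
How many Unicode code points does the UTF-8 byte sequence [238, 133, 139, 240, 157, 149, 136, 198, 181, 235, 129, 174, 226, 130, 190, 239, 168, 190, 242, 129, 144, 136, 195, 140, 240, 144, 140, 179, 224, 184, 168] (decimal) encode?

Byte at offset 0: 0xEE = 11101110 → 3-byte char (#1). Advance 3.
Byte at offset 3: 0xF0 = 11110000 → 4-byte char (#2). Advance 4.
Byte at offset 7: 0xC6 = 11000110 → 2-byte char (#3). Advance 2.
Byte at offset 9: 0xEB = 11101011 → 3-byte char (#4). Advance 3.
Byte at offset 12: 0xE2 = 11100010 → 3-byte char (#5). Advance 3.
Byte at offset 15: 0xEF = 11101111 → 3-byte char (#6). Advance 3.
Byte at offset 18: 0xF2 = 11110010 → 4-byte char (#7). Advance 4.
Byte at offset 22: 0xC3 = 11000011 → 2-byte char (#8). Advance 2.
Byte at offset 24: 0xF0 = 11110000 → 4-byte char (#9). Advance 4.
Byte at offset 28: 0xE0 = 11100000 → 3-byte char (#10). Advance 3.
Reached end at offset 31 after 10 code points.

10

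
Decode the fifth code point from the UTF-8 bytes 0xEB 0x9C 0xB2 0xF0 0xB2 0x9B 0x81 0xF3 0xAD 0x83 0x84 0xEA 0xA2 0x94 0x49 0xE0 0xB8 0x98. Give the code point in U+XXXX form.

Offset 0: leading byte 0xEB = 11101011 → 3-byte char #1 = EB 9C B2.
Offset 3: leading byte 0xF0 = 11110000 → 4-byte char #2 = F0 B2 9B 81.
Offset 7: leading byte 0xF3 = 11110011 → 4-byte char #3 = F3 AD 83 84.
Offset 11: leading byte 0xEA = 11101010 → 3-byte char #4 = EA A2 94.
Offset 14: leading byte 0x49 = 01001001 → 1-byte char #5 = 49.
Leading byte 0x49 = 01001001 matches 0xxxxxxx → 1-byte sequence.
Byte 1: 0x49 = 01001001, payload 1001001 (7 bits).
Concatenate: 1001001 = 0x49 (7 bits → U+0049).

U+0049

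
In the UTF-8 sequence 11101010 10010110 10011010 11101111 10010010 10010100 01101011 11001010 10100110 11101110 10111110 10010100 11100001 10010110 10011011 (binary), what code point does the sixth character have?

U+159B

Offset 0: leading byte 0xEA = 11101010 → 3-byte char #1 = EA 96 9A.
Offset 3: leading byte 0xEF = 11101111 → 3-byte char #2 = EF 92 94.
Offset 6: leading byte 0x6B = 01101011 → 1-byte char #3 = 6B.
Offset 7: leading byte 0xCA = 11001010 → 2-byte char #4 = CA A6.
Offset 9: leading byte 0xEE = 11101110 → 3-byte char #5 = EE BE 94.
Offset 12: leading byte 0xE1 = 11100001 → 3-byte char #6 = E1 96 9B.
Leading byte 0xE1 = 11100001 matches 1110xxxx → 3-byte sequence.
Byte 1: 0xE1 = 11100001, payload 0001 (4 bits).
Byte 2: 0x96 = 10010110 (10xxxxxx ✓), payload 010110.
Byte 3: 0x9B = 10011011 (10xxxxxx ✓), payload 011011.
Concatenate: 0001010110011011 = 0x159B (16 bits → U+159B).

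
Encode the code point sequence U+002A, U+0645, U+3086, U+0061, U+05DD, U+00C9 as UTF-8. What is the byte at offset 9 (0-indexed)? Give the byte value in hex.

U+002A → 1-byte form 2A at offsets 0–0.
U+0645 → 2-byte form D9 85 at offsets 1–2.
U+3086 → 3-byte form E3 82 86 at offsets 3–5.
U+0061 → 1-byte form 61 at offsets 6–6.
U+05DD → 2-byte form D7 9D at offsets 7–8.
U+00C9 → 2-byte form C3 89 at offsets 9–10.
Offset 9 falls in char 6's range; it's byte 1 of C3 89 = 0xC3.

0xC3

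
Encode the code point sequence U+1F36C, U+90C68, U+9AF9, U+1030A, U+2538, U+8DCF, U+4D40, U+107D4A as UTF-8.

U+1F36C: 4-byte form → F0 9F 8D AC.
U+90C68: 4-byte form → F2 90 B1 A8.
U+9AF9: 3-byte form → E9 AB B9.
U+1030A: 4-byte form → F0 90 8C 8A.
U+2538: 3-byte form → E2 94 B8.
U+8DCF: 3-byte form → E8 B7 8F.
U+4D40: 3-byte form → E4 B5 80.
U+107D4A: 4-byte form → F4 87 B5 8A.
Concatenated (28 bytes): F0 9F 8D AC F2 90 B1 A8 E9 AB B9 F0 90 8C 8A E2 94 B8 E8 B7 8F E4 B5 80 F4 87 B5 8A.

F0 9F 8D AC F2 90 B1 A8 E9 AB B9 F0 90 8C 8A E2 94 B8 E8 B7 8F E4 B5 80 F4 87 B5 8A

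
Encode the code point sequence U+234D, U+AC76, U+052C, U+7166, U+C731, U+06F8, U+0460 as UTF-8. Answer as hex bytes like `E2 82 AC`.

U+234D: 3-byte form → E2 8D 8D.
U+AC76: 3-byte form → EA B1 B6.
U+052C: 2-byte form → D4 AC.
U+7166: 3-byte form → E7 85 A6.
U+C731: 3-byte form → EC 9C B1.
U+06F8: 2-byte form → DB B8.
U+0460: 2-byte form → D1 A0.
Concatenated (18 bytes): E2 8D 8D EA B1 B6 D4 AC E7 85 A6 EC 9C B1 DB B8 D1 A0.

E2 8D 8D EA B1 B6 D4 AC E7 85 A6 EC 9C B1 DB B8 D1 A0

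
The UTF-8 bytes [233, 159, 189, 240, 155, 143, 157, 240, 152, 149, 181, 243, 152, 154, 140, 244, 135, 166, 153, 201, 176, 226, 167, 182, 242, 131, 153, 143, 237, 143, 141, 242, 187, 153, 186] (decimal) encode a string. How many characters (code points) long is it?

10

Byte at offset 0: 0xE9 = 11101001 → 3-byte char (#1). Advance 3.
Byte at offset 3: 0xF0 = 11110000 → 4-byte char (#2). Advance 4.
Byte at offset 7: 0xF0 = 11110000 → 4-byte char (#3). Advance 4.
Byte at offset 11: 0xF3 = 11110011 → 4-byte char (#4). Advance 4.
Byte at offset 15: 0xF4 = 11110100 → 4-byte char (#5). Advance 4.
Byte at offset 19: 0xC9 = 11001001 → 2-byte char (#6). Advance 2.
Byte at offset 21: 0xE2 = 11100010 → 3-byte char (#7). Advance 3.
Byte at offset 24: 0xF2 = 11110010 → 4-byte char (#8). Advance 4.
Byte at offset 28: 0xED = 11101101 → 3-byte char (#9). Advance 3.
Byte at offset 31: 0xF2 = 11110010 → 4-byte char (#10). Advance 4.
Reached end at offset 35 after 10 code points.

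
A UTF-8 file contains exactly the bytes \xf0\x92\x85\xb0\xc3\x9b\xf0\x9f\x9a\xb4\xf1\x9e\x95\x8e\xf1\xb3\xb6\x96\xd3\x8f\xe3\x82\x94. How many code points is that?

7

Byte at offset 0: 0xF0 = 11110000 → 4-byte char (#1). Advance 4.
Byte at offset 4: 0xC3 = 11000011 → 2-byte char (#2). Advance 2.
Byte at offset 6: 0xF0 = 11110000 → 4-byte char (#3). Advance 4.
Byte at offset 10: 0xF1 = 11110001 → 4-byte char (#4). Advance 4.
Byte at offset 14: 0xF1 = 11110001 → 4-byte char (#5). Advance 4.
Byte at offset 18: 0xD3 = 11010011 → 2-byte char (#6). Advance 2.
Byte at offset 20: 0xE3 = 11100011 → 3-byte char (#7). Advance 3.
Reached end at offset 23 after 7 code points.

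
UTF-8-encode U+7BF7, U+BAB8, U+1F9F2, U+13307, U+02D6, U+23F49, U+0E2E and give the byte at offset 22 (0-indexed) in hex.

U+7BF7 → 3-byte form E7 AF B7 at offsets 0–2.
U+BAB8 → 3-byte form EB AA B8 at offsets 3–5.
U+1F9F2 → 4-byte form F0 9F A7 B2 at offsets 6–9.
U+13307 → 4-byte form F0 93 8C 87 at offsets 10–13.
U+02D6 → 2-byte form CB 96 at offsets 14–15.
U+23F49 → 4-byte form F0 A3 BD 89 at offsets 16–19.
U+0E2E → 3-byte form E0 B8 AE at offsets 20–22.
Offset 22 falls in char 7's range; it's byte 3 of E0 B8 AE = 0xAE.

0xAE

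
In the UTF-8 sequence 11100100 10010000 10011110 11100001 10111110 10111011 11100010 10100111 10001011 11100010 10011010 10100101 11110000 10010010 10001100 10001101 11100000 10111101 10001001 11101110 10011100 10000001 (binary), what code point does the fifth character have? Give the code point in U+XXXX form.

Offset 0: leading byte 0xE4 = 11100100 → 3-byte char #1 = E4 90 9E.
Offset 3: leading byte 0xE1 = 11100001 → 3-byte char #2 = E1 BE BB.
Offset 6: leading byte 0xE2 = 11100010 → 3-byte char #3 = E2 A7 8B.
Offset 9: leading byte 0xE2 = 11100010 → 3-byte char #4 = E2 9A A5.
Offset 12: leading byte 0xF0 = 11110000 → 4-byte char #5 = F0 92 8C 8D.
Leading byte 0xF0 = 11110000 matches 11110xxx → 4-byte sequence.
Byte 1: 0xF0 = 11110000, payload 000 (3 bits).
Byte 2: 0x92 = 10010010 (10xxxxxx ✓), payload 010010.
Byte 3: 0x8C = 10001100 (10xxxxxx ✓), payload 001100.
Byte 4: 0x8D = 10001101 (10xxxxxx ✓), payload 001101.
Concatenate: 000010010001100001101 = 0x1230D (21 bits → U+1230D).

U+1230D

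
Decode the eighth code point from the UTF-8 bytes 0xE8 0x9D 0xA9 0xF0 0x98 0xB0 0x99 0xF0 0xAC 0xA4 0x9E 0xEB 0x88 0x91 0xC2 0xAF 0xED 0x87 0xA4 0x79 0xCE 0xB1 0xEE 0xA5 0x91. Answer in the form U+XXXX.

U+03B1

Offset 0: leading byte 0xE8 = 11101000 → 3-byte char #1 = E8 9D A9.
Offset 3: leading byte 0xF0 = 11110000 → 4-byte char #2 = F0 98 B0 99.
Offset 7: leading byte 0xF0 = 11110000 → 4-byte char #3 = F0 AC A4 9E.
Offset 11: leading byte 0xEB = 11101011 → 3-byte char #4 = EB 88 91.
Offset 14: leading byte 0xC2 = 11000010 → 2-byte char #5 = C2 AF.
Offset 16: leading byte 0xED = 11101101 → 3-byte char #6 = ED 87 A4.
Offset 19: leading byte 0x79 = 01111001 → 1-byte char #7 = 79.
Offset 20: leading byte 0xCE = 11001110 → 2-byte char #8 = CE B1.
Leading byte 0xCE = 11001110 matches 110xxxxx → 2-byte sequence.
Byte 1: 0xCE = 11001110, payload 01110 (5 bits).
Byte 2: 0xB1 = 10110001 (10xxxxxx ✓), payload 110001.
Concatenate: 01110110001 = 0x3B1 (11 bits → U+03B1).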